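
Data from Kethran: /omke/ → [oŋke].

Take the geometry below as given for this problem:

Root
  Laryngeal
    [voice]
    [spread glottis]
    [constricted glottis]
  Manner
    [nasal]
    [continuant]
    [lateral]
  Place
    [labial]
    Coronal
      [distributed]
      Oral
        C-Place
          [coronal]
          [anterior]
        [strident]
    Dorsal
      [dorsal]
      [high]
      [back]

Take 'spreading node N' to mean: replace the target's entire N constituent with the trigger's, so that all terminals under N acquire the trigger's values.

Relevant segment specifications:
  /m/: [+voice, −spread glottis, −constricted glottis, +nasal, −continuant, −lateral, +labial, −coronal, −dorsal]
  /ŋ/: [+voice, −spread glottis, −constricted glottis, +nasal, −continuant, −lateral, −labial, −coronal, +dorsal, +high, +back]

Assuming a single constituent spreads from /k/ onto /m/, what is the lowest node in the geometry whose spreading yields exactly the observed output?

Feature comparison: [labial], [dorsal], [high], [back] differ between /m/ and [ŋ]; the remaining terminals match.
These terminals are all dominated by Place, and no proper subconstituent of Place covers them all; Place is their lowest common ancestor.
Delinking /m/'s Place and associating /k/'s Place gives precisely the feature bundle of [ŋ].
Since [voice], [nasal] are preserved even though /k/ disagrees there, no node above Place spread.

Place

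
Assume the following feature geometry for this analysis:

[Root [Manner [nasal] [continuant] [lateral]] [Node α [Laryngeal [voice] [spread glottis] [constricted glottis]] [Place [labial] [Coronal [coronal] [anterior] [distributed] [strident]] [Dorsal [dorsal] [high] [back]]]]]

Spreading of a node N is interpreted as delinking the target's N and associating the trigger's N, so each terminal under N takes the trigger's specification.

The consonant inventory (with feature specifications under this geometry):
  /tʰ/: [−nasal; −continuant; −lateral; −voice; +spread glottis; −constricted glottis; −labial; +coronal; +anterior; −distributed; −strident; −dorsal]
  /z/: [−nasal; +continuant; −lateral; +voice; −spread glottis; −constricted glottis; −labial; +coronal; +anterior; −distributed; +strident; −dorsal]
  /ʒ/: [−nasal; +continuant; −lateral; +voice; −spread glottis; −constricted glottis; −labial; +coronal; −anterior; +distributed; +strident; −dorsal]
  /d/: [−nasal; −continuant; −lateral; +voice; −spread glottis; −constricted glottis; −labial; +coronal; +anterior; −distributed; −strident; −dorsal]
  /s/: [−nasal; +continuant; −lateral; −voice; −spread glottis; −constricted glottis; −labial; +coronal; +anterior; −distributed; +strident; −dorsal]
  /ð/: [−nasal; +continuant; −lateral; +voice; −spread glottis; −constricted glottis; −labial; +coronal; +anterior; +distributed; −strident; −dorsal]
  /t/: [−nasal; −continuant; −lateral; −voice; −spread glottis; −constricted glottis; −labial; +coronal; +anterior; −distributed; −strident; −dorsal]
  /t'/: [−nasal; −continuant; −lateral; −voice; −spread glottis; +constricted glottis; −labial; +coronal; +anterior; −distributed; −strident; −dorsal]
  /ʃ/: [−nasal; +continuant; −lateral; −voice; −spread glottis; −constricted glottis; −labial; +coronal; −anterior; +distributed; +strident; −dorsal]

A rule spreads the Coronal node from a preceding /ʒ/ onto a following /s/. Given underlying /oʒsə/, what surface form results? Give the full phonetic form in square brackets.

[oʒʃə]

The Coronal node dominates the terminals [coronal], [anterior], [distributed], [strident].
After delinking /s/'s Coronal and linking /ʒ/'s, the affected terminals become [+coronal], [−anterior], [+distributed], [+strident]; [nasal], [continuant], [lateral], … (outside Coronal) are retained from /s/.
This feature bundle is that of [ʃ], so /oʒsə/ surfaces as [oʒʃə].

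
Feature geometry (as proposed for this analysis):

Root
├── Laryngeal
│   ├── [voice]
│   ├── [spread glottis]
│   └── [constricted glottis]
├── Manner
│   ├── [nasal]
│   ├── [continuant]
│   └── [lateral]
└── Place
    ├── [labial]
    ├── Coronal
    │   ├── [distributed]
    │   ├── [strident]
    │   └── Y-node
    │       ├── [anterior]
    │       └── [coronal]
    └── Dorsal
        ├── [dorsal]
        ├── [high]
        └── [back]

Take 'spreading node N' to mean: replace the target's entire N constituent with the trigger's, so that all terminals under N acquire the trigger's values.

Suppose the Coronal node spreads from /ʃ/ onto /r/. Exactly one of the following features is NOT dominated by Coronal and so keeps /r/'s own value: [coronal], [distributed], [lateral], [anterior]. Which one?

The terminals dominated by Coronal are [distributed], [strident], [anterior], [coronal].
Of the listed options, [distributed], [coronal], [anterior] are among these and would be overwritten by spreading Coronal.
But [lateral] is a dependent of Manner, outside Coronal; it is therefore untouched by the spreading.

[lateral]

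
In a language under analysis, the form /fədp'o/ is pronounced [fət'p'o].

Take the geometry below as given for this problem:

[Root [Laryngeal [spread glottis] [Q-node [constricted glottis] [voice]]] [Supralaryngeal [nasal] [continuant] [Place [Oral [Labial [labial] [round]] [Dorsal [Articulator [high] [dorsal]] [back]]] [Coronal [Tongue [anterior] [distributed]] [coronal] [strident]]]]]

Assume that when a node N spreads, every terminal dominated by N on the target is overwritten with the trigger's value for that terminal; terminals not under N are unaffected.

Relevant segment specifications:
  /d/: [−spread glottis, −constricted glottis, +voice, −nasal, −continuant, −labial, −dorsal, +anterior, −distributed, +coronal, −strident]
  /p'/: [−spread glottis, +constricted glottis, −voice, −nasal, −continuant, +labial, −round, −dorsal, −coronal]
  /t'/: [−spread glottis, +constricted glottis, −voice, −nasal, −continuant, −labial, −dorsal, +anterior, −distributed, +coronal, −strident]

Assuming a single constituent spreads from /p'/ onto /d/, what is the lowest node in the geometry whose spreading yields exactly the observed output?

Q-node

Comparing /d/ with its surface form [t'], the features that change are [voice], [constricted glottis].
Tracing each changed feature up the tree, the paths first meet at Q-node; any lower node misses at least one of them.
Spreading Q-node from /p'/ overwrites each of those terminals with /p'/'s values, yielding exactly [t'].
[coronal], [labial] stay as in /d/ although /p'/ differs there, so no node dominating them spread; among the remaining candidates Q-node is the lowest that derives the output.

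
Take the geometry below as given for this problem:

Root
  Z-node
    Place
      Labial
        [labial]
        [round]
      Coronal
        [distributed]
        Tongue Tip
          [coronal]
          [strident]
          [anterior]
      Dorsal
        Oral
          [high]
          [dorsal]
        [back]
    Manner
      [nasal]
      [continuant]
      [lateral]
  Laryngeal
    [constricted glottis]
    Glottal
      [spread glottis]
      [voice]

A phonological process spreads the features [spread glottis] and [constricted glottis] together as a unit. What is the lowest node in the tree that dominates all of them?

[spread glottis]: Root > Laryngeal > Glottal > [spread glottis].
[constricted glottis]: Root > Laryngeal > [constricted glottis].
These paths first converge at Laryngeal; no daughter of Laryngeal dominates all 2 features, so Laryngeal is the minimal constituent.

Laryngeal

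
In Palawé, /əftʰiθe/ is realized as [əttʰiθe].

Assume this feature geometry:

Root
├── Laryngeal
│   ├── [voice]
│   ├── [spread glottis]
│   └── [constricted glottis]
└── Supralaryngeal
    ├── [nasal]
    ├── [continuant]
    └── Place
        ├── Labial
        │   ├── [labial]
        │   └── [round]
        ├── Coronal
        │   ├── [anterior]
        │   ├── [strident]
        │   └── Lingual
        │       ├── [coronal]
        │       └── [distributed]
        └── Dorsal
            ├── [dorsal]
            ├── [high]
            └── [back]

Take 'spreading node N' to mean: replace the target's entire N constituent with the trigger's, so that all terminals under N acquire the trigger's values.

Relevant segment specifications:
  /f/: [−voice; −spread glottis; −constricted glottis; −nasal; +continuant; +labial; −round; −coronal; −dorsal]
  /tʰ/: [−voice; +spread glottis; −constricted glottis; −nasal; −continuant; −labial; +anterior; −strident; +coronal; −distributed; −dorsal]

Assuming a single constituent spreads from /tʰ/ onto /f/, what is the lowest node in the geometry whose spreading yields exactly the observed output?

Feature comparison: [continuant], [labial], [round], [coronal], [anterior], [distributed], [strident] differ between /f/ and [t]; the remaining terminals match.
In this geometry the lowest node dominating all of them is Supralaryngeal: every daughter of Supralaryngeal dominates only a proper subset, so no lower node suffices.
If Supralaryngeal spreads, every terminal under it takes /tʰ/'s value, producing [t] as observed.
Had Root spread, [spread glottis] would have taken /tʰ/'s value; it stays as in /f/, confirming the spreading constituent is exactly Supralaryngeal.

Supralaryngeal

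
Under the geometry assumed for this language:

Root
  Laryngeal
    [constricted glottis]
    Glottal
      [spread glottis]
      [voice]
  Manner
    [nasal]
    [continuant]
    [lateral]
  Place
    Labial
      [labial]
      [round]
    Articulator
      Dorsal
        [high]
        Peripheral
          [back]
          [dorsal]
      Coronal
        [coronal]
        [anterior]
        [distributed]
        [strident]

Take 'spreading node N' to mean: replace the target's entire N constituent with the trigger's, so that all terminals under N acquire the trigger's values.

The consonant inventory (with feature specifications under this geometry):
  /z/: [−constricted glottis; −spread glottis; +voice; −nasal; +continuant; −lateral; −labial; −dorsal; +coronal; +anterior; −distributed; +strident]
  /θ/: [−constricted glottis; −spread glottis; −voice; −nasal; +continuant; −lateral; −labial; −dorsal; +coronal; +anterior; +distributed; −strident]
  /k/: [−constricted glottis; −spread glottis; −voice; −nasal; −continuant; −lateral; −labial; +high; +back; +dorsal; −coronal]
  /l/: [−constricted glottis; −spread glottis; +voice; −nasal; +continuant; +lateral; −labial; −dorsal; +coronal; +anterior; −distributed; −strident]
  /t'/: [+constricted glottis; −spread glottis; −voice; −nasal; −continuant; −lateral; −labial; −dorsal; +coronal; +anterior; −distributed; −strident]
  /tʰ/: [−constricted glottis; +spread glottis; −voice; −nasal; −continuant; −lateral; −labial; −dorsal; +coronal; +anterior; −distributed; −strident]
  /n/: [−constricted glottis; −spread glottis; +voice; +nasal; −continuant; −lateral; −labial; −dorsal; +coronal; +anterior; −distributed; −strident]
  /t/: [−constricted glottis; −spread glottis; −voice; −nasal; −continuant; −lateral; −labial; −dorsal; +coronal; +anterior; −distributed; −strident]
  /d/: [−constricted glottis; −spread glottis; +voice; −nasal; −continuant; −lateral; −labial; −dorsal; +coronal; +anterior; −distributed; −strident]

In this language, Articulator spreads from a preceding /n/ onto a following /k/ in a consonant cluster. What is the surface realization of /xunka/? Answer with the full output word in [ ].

[xunta]

Articulator immediately or transitively dominates [high], [back], [dorsal], [coronal], [anterior], [distributed], [strident].
The target acquires /n/'s values for everything under Articulator — [−dorsal], [+coronal], [+anterior], [−distributed], [−strident] — while keeping its own [constricted glottis], [spread glottis], [voice], ….
Among the inventory, only /t/ has exactly this specification, giving the surface form [xunta].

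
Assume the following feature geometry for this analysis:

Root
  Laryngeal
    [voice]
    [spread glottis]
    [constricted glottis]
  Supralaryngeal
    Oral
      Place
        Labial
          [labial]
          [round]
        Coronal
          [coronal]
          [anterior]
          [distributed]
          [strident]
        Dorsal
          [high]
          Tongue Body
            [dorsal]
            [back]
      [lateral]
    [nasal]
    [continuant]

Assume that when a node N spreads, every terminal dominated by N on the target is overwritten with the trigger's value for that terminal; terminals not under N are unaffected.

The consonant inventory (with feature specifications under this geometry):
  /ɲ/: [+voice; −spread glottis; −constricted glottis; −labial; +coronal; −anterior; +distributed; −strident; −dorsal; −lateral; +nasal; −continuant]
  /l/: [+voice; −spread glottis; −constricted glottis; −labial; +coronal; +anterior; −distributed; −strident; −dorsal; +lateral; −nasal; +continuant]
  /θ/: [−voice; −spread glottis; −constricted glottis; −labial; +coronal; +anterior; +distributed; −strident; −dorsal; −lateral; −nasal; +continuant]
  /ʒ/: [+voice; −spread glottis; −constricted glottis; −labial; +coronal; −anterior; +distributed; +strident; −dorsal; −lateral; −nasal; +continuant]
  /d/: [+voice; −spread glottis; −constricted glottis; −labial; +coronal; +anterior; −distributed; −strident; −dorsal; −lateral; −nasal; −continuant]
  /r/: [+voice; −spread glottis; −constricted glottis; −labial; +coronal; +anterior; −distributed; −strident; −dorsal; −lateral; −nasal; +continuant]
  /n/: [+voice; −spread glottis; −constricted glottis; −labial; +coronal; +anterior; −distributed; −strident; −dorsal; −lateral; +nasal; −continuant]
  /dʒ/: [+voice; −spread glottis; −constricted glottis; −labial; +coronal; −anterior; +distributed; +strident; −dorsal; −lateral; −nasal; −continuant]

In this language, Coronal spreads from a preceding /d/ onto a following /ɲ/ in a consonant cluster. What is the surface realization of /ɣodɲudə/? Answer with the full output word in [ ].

Terminals under Coronal in this geometry: [coronal], [anterior], [distributed], [strident].
After delinking /ɲ/'s Coronal and linking /d/'s, the affected terminals become [+coronal], [+anterior], [−distributed], [−strident]; [voice], [spread glottis], [constricted glottis], … (outside Coronal) are retained from /ɲ/.
This feature bundle is that of [n], so /ɣodɲudə/ surfaces as [ɣodnudə].

[ɣodnudə]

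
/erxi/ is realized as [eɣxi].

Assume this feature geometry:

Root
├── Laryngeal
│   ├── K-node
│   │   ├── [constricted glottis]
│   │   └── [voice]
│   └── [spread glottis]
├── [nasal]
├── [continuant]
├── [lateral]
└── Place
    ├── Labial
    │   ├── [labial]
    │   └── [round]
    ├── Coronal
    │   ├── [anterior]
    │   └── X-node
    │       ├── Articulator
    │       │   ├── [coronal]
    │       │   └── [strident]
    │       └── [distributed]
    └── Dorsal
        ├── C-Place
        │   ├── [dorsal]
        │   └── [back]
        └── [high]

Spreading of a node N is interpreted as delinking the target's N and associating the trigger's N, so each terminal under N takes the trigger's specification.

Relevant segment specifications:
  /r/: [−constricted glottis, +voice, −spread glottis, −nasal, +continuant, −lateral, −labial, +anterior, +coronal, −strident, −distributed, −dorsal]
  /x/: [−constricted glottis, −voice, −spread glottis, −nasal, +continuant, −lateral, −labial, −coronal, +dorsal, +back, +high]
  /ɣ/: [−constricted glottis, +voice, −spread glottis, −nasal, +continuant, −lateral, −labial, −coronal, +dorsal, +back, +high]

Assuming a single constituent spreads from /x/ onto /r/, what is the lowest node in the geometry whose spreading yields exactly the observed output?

Place

The alternation /r/ → [ɣ] changes [coronal], [anterior], [distributed], [strident], [dorsal], [high], [back] and nothing else.
Tracing each changed feature up the tree, the paths first meet at Place; any lower node misses at least one of them.
Spreading Place from /x/ overwrites each of those terminals with /x/'s values, yielding exactly [ɣ].
Since [voice] is preserved even though /x/ disagrees there, no node above Place spread.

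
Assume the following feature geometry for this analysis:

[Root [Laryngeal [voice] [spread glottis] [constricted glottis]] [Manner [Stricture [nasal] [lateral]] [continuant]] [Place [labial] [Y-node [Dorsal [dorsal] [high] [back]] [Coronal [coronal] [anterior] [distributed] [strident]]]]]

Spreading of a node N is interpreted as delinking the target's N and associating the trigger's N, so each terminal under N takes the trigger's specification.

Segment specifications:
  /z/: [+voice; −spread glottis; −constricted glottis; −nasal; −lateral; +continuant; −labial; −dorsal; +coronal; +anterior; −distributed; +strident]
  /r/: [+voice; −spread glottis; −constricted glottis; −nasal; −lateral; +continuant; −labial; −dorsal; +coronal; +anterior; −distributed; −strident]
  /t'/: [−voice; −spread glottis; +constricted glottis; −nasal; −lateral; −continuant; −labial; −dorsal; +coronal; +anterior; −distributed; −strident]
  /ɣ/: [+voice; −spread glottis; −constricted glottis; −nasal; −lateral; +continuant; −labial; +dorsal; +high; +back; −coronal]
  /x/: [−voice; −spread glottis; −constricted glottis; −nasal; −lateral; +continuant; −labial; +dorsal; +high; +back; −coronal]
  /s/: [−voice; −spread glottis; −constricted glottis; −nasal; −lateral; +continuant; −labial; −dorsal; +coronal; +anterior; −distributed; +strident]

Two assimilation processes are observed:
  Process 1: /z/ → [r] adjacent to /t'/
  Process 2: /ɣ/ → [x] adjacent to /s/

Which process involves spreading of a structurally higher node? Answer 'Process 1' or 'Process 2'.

Process 1: the feature that changes is [strident]; the minimal node is [strident] (depth 4).
In Process 2, [voice] changes, so the minimal spreading node is [voice] at depth 2.
[voice] (depth 2) sits above [strident] (depth 4), making Process 2 the one with the higher spreading node.

Process 2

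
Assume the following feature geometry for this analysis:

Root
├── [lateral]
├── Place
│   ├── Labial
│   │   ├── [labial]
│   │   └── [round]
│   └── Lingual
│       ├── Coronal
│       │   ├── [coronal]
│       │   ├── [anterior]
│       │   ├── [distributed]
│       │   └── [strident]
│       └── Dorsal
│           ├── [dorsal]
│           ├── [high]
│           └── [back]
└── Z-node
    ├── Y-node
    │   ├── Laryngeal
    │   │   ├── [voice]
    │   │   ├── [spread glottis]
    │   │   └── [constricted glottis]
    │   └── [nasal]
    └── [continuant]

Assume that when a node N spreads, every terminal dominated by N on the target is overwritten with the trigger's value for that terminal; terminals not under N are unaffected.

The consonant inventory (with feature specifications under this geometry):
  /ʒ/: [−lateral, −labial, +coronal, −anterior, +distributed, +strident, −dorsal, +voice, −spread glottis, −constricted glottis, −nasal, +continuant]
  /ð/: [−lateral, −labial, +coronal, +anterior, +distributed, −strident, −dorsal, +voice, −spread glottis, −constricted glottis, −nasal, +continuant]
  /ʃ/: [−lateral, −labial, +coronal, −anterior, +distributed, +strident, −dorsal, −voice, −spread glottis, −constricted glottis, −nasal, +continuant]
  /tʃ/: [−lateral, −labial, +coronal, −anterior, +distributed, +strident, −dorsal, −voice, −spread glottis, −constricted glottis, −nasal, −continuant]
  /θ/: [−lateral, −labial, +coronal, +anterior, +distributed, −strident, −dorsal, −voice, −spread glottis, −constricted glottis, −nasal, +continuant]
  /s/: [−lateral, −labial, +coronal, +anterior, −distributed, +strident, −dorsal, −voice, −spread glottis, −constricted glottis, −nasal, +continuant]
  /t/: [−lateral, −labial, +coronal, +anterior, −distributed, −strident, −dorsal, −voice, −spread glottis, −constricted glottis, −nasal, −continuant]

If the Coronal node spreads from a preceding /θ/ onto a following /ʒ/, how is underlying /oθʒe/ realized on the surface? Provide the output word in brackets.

[oθðe]

Coronal immediately or transitively dominates [coronal], [anterior], [distributed], [strident].
Spreading Coronal from /θ/ onto /ʒ/ replaces those values with /θ/'s: [+coronal], [+anterior], [+distributed], [−strident]. Features outside Coronal ([lateral], [labial], [dorsal], …) stay as in /ʒ/.
This feature bundle is that of [ð], so /oθʒe/ surfaces as [oθðe].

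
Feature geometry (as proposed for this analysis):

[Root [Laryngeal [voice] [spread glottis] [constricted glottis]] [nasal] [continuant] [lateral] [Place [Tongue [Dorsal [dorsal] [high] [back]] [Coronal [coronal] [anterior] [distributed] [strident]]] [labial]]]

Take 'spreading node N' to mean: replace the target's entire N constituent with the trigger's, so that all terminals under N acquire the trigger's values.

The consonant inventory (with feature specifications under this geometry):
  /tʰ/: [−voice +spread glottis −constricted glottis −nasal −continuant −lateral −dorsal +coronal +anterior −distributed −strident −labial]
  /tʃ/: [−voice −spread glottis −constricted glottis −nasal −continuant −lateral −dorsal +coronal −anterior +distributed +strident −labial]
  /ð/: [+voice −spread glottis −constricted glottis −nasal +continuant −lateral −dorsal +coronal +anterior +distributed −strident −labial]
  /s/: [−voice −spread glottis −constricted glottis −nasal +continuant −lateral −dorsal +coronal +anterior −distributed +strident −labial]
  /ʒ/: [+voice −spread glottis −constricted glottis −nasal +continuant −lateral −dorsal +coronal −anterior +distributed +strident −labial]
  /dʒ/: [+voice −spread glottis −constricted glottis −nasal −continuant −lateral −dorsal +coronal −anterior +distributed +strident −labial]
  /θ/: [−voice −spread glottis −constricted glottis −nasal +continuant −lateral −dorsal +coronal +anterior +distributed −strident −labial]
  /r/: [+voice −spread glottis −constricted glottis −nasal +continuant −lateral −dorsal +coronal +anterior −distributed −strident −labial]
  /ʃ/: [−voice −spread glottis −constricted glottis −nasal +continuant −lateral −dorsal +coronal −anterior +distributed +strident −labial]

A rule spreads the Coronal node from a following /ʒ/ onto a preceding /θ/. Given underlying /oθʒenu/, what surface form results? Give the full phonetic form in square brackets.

[oʃʒenu]

The Coronal node dominates the terminals [coronal], [anterior], [distributed], [strident].
The target acquires /ʒ/'s values for everything under Coronal — [+coronal], [−anterior], [+distributed], [+strident] — while keeping its own [voice], [spread glottis], [constricted glottis], ….
The resulting bundle matches /ʃ/ in the inventory; substituting it for /θ/ gives [oʃʒenu].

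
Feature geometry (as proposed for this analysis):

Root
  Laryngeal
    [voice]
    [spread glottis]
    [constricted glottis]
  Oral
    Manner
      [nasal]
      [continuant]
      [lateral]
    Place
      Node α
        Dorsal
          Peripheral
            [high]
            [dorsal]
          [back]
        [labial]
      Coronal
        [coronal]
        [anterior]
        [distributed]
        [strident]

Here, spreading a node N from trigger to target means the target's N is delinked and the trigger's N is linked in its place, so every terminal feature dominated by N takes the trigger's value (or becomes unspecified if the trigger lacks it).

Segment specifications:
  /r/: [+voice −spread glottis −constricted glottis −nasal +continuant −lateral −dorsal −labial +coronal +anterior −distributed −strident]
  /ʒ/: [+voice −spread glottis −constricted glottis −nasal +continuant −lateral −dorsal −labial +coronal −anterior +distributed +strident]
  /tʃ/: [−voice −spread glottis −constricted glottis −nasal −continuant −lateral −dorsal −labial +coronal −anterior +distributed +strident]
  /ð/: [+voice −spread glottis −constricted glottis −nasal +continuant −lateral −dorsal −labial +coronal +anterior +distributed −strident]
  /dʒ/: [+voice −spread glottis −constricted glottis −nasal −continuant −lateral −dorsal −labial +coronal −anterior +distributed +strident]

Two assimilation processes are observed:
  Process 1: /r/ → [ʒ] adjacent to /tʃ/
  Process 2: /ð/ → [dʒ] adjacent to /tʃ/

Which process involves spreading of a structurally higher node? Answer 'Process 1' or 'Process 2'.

In Process 1, [anterior], [distributed], [strident] change, so the minimal spreading node is Coronal at depth 3.
In Process 2, [continuant], [anterior], [strident] change, so the minimal spreading node is Oral at depth 1.
Depth 1 < depth 3; Process 2 involves the structurally higher constituent Oral.

Process 2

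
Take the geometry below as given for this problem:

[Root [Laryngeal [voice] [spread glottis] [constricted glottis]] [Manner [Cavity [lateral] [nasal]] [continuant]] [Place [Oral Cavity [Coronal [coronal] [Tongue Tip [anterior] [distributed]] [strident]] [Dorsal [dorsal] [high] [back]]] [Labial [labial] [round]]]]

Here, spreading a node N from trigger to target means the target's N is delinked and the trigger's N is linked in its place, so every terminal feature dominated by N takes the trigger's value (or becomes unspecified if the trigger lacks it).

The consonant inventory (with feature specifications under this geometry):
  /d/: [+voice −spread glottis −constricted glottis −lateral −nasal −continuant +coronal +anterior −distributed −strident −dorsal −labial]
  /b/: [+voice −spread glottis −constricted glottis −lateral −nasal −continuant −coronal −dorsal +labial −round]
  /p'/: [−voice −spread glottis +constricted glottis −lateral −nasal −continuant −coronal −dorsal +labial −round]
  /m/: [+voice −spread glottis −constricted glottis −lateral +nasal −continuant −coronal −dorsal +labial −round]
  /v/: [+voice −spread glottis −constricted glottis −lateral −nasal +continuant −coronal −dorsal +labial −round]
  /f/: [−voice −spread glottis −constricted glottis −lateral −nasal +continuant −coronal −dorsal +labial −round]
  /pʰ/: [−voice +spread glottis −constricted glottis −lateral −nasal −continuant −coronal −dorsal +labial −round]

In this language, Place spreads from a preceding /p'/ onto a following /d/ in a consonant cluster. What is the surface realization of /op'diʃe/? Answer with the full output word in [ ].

The Place node dominates the terminals [coronal], [anterior], [distributed], [strident], [dorsal], [high], [back], [labial], [round].
Spreading Place from /p'/ onto /d/ replaces those values with /p'/'s: [−coronal], [−dorsal], [+labial], [−round]. Features outside Place ([voice], [spread glottis], [constricted glottis], …) stay as in /d/.
This feature bundle is that of [b], so /op'diʃe/ surfaces as [op'biʃe].

[op'biʃe]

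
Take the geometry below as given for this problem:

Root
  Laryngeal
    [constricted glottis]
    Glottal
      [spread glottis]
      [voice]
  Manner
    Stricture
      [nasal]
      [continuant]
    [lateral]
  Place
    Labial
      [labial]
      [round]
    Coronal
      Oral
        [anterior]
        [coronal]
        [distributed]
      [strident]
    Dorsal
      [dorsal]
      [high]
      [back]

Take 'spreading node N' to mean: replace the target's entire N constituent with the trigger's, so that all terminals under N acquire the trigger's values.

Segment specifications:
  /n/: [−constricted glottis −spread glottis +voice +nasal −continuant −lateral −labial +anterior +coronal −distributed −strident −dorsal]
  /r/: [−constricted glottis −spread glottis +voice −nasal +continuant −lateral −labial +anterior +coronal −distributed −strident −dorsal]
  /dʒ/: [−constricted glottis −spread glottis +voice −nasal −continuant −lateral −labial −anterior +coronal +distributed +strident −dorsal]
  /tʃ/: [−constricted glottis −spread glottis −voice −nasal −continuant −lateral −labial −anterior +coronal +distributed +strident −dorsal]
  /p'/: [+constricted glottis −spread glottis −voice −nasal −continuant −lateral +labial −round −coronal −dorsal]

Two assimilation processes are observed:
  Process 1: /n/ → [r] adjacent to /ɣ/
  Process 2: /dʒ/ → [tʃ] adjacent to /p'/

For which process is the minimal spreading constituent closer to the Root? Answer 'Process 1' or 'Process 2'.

Process 1

Process 1 alters [nasal], [continuant]; the lowest common ancestor is Stricture (depth 2 from Root).
Process 2: the feature that changes is [voice]; the minimal node is [voice] (depth 3).
Depth 2 < depth 3; Process 1 involves the structurally higher constituent Stricture.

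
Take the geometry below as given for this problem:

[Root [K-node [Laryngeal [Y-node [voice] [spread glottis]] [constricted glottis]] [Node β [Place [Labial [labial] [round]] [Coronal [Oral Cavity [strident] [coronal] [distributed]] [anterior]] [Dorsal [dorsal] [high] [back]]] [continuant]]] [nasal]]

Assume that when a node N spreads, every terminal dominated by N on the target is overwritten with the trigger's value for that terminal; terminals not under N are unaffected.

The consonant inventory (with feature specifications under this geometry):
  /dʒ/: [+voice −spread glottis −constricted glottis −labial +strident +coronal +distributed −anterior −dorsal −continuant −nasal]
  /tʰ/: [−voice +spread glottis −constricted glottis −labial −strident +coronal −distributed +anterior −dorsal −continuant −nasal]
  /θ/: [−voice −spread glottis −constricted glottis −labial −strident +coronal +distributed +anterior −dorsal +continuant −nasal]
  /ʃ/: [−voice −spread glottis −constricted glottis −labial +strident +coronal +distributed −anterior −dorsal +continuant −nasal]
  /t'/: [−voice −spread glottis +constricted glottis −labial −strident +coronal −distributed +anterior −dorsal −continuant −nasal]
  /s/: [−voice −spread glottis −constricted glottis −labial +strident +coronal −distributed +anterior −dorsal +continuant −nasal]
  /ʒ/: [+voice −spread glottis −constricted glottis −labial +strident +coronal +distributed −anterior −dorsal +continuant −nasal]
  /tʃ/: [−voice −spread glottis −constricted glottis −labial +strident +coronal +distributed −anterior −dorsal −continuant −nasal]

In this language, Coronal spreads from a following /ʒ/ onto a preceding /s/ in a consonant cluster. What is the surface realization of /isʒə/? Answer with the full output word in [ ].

[iʃʒə]

Terminals under Coronal in this geometry: [strident], [coronal], [distributed], [anterior].
After delinking /s/'s Coronal and linking /ʒ/'s, the affected terminals become [+strident], [+coronal], [+distributed], [−anterior]; [voice], [spread glottis], [constricted glottis], … (outside Coronal) are retained from /s/.
The resulting bundle matches /ʃ/ in the inventory; substituting it for /s/ gives [iʃʒə].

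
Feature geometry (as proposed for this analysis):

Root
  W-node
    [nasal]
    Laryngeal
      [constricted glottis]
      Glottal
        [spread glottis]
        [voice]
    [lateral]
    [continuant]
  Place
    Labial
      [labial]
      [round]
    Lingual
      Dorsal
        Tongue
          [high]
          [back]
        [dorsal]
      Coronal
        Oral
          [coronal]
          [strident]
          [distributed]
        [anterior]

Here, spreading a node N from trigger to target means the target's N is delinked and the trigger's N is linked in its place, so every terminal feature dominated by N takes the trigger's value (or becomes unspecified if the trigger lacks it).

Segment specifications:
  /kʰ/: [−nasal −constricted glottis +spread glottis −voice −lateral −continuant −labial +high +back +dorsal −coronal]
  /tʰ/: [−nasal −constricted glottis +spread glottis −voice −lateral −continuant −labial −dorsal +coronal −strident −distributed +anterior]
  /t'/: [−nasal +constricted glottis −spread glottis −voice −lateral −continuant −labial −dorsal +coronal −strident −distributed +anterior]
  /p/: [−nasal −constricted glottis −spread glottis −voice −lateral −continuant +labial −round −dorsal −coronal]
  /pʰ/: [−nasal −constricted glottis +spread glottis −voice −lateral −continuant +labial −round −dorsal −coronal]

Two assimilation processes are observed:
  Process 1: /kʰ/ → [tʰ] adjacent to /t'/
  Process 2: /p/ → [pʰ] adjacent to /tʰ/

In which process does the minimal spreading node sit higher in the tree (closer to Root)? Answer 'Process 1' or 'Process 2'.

Process 1

In Process 1, [coronal], [anterior], [distributed], [strident], [dorsal], [high], [back] change, so the minimal spreading node is Lingual at depth 2.
Process 2 alters [spread glottis]; the lowest dominating node is [spread glottis] (depth 4 from Root).
Lingual is closer to Root than [spread glottis], so Process 1 spreads the higher node.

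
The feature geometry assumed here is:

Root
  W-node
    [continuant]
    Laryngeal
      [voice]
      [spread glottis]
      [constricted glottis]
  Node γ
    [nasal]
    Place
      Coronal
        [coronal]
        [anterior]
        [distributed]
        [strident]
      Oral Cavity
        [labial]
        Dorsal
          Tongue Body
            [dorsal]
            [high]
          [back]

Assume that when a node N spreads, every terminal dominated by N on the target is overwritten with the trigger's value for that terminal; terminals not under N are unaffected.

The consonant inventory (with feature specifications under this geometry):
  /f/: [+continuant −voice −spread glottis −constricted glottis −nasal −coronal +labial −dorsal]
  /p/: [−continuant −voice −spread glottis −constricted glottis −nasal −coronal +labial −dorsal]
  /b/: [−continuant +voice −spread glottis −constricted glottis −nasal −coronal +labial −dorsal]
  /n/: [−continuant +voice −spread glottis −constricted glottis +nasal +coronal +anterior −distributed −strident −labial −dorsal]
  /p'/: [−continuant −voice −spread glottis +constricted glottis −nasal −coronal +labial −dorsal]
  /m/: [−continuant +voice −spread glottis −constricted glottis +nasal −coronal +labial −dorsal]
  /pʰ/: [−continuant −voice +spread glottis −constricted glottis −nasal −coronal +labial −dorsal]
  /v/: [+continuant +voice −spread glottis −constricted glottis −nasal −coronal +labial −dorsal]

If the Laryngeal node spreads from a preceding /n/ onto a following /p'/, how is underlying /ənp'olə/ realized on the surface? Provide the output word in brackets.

Terminals under Laryngeal in this geometry: [voice], [spread glottis], [constricted glottis].
The target acquires /n/'s values for everything under Laryngeal — [+voice], [−spread glottis], [−constricted glottis] — while keeping its own [continuant], [nasal], [coronal], ….
Among the inventory, only /b/ has exactly this specification, giving the surface form [ənbolə].

[ənbolə]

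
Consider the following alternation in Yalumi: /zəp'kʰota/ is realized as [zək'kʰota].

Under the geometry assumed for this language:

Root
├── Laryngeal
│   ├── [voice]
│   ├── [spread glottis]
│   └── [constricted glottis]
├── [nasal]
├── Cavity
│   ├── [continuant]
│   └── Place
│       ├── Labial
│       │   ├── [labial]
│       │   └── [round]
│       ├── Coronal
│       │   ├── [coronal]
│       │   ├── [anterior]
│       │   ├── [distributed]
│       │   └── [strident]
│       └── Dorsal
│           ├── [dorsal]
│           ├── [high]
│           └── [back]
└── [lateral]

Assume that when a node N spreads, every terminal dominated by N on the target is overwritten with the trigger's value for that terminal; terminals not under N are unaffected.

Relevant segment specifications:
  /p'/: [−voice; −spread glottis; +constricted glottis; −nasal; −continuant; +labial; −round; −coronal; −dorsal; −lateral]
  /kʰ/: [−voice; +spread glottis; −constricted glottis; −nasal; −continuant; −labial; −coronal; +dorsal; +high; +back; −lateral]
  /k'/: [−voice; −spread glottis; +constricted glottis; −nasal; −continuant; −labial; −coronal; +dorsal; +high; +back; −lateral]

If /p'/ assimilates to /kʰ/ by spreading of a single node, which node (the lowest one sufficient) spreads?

Feature comparison: [labial], [round], [dorsal], [high], [back] differ between /p'/ and [k']; the remaining terminals match.
Tracing each changed feature up the tree, the paths first meet at Place; any lower node misses at least one of them.
Spreading Place from /kʰ/ overwrites each of those terminals with /kʰ/'s values, yielding exactly [k'].
Features on which the two segments disagree outside Place, such as [constricted glottis], [spread glottis], are unchanged — nothing dominating them spread, and Place is the minimal sufficient constituent.

Place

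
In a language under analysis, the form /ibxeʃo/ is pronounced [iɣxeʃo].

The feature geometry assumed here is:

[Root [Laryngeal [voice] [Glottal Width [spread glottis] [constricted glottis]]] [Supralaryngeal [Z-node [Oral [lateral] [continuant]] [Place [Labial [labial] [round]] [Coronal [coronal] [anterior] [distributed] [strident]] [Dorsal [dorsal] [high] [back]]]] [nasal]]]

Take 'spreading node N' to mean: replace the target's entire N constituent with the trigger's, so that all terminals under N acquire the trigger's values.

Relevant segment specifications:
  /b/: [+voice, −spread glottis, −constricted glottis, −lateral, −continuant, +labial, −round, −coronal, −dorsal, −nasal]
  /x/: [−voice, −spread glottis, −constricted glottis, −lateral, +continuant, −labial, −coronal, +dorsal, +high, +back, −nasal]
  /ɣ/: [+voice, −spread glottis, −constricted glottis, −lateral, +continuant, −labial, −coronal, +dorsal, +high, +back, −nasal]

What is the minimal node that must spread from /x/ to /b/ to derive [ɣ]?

Comparing /b/ with its surface form [ɣ], the features that change are [continuant], [labial], [round], [dorsal], [high], [back].
In this geometry the lowest node dominating all of them is Z-node: every daughter of Z-node dominates only a proper subset, so no lower node suffices.
If Z-node spreads, every terminal under it takes /x/'s value, producing [ɣ] as observed.
[voice] stays as in /b/ although /x/ differs there, so no node dominating it spread; among the remaining candidates Z-node is the lowest that derives the output.

Z-node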